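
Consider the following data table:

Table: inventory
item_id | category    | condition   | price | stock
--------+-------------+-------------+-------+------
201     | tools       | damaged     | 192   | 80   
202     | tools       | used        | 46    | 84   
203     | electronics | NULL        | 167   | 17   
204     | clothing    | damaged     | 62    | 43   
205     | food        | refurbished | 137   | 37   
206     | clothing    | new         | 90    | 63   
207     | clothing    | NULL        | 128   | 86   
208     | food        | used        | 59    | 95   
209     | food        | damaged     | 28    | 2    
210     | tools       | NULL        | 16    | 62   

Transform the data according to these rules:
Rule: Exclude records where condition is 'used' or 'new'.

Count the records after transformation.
7

Step 1: Count records to exclude
  - 2 (used) + 1 (new) = 3 records
Step 2: Total records: 10
Step 3: Remaining = 10 - 3 = 7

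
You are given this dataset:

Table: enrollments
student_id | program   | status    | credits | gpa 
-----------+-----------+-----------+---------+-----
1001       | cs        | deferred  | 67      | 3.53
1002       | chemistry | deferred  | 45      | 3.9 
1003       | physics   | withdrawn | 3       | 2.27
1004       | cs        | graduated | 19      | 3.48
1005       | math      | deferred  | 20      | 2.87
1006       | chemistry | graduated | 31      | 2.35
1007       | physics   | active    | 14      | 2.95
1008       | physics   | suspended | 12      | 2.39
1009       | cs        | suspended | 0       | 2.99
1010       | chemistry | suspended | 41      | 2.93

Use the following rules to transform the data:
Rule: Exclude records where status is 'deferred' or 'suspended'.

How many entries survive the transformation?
4

Step 1: Count records to exclude
  - 3 (deferred) + 3 (suspended) = 6 records
Step 2: Total records: 10
Step 3: Remaining = 10 - 6 = 4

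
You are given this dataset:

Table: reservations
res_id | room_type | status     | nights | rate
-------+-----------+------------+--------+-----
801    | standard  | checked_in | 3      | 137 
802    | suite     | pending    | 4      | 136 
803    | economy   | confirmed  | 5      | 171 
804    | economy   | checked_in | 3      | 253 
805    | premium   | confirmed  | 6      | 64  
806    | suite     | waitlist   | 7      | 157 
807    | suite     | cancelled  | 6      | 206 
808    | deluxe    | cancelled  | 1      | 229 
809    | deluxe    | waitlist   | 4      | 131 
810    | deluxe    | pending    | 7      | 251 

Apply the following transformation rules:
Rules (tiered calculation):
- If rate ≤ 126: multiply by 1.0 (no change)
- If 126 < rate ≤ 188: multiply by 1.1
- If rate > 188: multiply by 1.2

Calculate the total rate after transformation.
1996.0

Step 1: Tier 1 (rate ≤ 126): 1 records, sum = 64 × 1.0 = 64.0
Step 2: Tier 2 (126 < rate ≤ 188): 5 records, sum = 732 × 1.1 = 805.2
Step 3: Tier 3 (rate > 188): 4 records, sum = 939 × 1.2 = 1126.8
Step 4: Final sum = 64.0 + 805.2 + 1126.8 = 1996.0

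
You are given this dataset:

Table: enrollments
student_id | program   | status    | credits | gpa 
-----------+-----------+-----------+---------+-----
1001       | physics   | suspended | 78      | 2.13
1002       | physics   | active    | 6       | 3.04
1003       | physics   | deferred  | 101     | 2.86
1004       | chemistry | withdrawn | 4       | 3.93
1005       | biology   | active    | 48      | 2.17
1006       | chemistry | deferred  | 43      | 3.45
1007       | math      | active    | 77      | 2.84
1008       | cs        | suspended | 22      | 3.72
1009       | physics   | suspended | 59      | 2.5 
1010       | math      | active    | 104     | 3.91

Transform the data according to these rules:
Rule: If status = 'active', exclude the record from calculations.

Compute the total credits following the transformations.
307

Step 1: Identify records where status = 'active'
Step 2: The excluded records sum to 235
Step 3: Original total credits = 542
Step 4: Remaining total = 542 - 235 = 307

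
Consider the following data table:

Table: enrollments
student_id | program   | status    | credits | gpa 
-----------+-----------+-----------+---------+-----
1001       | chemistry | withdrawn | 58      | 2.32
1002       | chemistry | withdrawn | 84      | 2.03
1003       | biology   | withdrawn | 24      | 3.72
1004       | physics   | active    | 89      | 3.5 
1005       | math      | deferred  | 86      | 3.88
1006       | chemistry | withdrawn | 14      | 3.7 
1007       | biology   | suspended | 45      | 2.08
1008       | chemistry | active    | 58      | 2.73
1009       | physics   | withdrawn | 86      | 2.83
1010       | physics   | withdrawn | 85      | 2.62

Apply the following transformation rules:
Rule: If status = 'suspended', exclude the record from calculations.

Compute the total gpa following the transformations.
27.33

Step 1: Identify records where status = 'suspended'
Step 2: The excluded records sum to 2.08
Step 3: Original total gpa = 29.41
Step 4: Remaining total = 29.41 - 2.08 = 27.33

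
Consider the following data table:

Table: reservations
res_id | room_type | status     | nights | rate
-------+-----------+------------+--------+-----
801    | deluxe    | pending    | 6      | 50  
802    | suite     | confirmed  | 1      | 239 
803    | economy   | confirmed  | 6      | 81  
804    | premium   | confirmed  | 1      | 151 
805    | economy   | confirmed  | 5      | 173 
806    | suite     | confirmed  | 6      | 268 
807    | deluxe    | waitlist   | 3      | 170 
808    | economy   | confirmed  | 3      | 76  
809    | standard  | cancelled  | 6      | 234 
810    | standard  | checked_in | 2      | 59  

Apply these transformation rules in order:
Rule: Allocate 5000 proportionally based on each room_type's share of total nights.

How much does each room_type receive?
deluxe: 1153.85, economy: 1794.87, premium: 128.21, standard: 1025.64, suite: 897.44

Step 1: Calculate total nights = 39
Step 2: Calculate each room_type's proportion:
  deluxe: 9/39 = 23.08% → 1153.85
  economy: 14/39 = 35.90% → 1794.87
  premium: 1/39 = 2.56% → 128.21
  standard: 8/39 = 20.51% → 1025.64
  suite: 7/39 = 17.95% → 897.44
Step 3: Verify: sum of allocations ≈ 5000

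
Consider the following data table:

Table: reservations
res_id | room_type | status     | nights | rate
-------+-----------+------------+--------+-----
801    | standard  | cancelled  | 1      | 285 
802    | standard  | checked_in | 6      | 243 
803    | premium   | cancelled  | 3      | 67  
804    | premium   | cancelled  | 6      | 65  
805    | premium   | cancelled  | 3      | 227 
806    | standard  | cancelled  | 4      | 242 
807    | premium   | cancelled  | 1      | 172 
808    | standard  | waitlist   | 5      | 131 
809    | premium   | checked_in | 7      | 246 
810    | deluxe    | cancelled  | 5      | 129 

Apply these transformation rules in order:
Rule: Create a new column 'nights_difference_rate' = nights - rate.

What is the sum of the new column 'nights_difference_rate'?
-1766

Step 1: For each record, compute nights - rate
Example calculations:
  1 - 285 = -284
  6 - 243 = -237
  3 - 67 = -64
  ...
Step 2: Sum all derived values
Step 3: Total = -1766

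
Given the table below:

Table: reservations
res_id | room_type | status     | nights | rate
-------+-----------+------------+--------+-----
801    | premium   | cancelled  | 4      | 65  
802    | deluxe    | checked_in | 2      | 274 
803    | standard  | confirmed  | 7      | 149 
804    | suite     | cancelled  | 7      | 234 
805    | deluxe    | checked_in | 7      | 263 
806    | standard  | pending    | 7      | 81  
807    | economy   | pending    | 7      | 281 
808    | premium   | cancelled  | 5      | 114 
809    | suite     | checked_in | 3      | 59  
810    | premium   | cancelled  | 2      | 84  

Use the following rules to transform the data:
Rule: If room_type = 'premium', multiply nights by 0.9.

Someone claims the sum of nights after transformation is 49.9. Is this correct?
Yes, the result is correct.

Step 1: Calculate the correct sum after transformation
Step 2: Apply multiplier 0.9 to records where room_type = 'premium'
Step 3: Correct result = 49.9
Step 4: Claimed result = 49.9
Step 5: 49.9 = 49.9 ✓
Conclusion: The claimed result is correct.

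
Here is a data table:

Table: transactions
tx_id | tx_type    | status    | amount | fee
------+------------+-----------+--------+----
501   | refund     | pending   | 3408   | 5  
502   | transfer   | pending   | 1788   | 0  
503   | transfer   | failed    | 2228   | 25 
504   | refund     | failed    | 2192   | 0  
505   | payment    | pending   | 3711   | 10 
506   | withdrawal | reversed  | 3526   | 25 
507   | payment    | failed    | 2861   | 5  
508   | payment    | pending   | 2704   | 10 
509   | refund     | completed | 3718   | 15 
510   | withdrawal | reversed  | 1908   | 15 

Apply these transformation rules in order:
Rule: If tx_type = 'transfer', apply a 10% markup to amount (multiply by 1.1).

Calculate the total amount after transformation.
28445.6

Step 1: Records with tx_type = 'transfer' have total amount = 4016
Step 2: Apply multiplier: 4016 × 1.1 = 4417.6
Step 3: Other records total: 24028
Step 4: Final sum = 4417.6 + 24028 = 28445.6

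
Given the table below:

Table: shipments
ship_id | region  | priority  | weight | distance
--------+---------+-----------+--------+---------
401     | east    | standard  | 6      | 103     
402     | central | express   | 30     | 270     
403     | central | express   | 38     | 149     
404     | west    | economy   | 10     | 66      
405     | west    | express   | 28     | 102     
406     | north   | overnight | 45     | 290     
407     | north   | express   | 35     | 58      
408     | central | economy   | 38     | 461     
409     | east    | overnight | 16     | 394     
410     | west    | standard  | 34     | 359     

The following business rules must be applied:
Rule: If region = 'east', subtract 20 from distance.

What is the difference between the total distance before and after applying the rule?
40

Step 1: Original sum of distance = 2252
Step 2: 2 records have region = 'east'
Step 3: Each affected record changes by -20
Step 4: Total change = 2 × -20 = -40
Step 5: New sum = 2252 + -40 = 2212
Step 6: Difference = |2212 - 2252| = 40
        (Sum decreased by 40)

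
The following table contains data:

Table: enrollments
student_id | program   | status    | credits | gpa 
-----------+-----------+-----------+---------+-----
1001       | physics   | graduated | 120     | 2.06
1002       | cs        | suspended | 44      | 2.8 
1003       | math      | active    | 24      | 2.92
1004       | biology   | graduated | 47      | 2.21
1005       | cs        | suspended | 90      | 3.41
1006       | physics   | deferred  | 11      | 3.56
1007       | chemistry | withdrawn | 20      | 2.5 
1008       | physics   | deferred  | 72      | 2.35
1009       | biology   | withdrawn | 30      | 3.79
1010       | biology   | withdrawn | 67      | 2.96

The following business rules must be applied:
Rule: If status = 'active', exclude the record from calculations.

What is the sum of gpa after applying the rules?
25.64

Step 1: Identify records where status = 'active'
Step 2: The excluded records sum to 2.92
Step 3: Original total gpa = 28.56
Step 4: Remaining total = 28.56 - 2.92 = 25.64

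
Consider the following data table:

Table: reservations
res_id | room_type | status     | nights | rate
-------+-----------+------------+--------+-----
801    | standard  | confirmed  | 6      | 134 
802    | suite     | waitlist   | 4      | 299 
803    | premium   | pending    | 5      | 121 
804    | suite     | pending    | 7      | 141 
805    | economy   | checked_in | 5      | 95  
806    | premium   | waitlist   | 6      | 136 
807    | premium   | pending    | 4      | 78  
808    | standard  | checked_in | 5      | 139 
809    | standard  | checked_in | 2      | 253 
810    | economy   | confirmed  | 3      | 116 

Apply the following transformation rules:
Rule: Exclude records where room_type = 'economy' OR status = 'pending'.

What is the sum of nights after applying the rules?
23

Step 1: Find records where room_type = 'economy' OR status = 'pending'
Step 2: 5 records match, summing to 24
Step 3: Original sum: 47
Step 4: Remaining sum = 47 - 24 = 23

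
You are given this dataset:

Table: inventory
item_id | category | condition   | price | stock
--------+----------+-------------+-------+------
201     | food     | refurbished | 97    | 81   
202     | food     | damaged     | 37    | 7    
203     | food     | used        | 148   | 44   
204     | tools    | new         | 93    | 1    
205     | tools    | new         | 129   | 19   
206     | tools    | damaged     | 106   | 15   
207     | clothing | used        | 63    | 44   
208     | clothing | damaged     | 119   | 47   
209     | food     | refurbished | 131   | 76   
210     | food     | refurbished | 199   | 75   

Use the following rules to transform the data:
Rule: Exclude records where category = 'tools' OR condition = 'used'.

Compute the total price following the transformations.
583

Step 1: Find records where category = 'tools' OR condition = 'used'
Step 2: 5 records match, summing to 539
Step 3: Original sum: 1122
Step 4: Remaining sum = 1122 - 539 = 583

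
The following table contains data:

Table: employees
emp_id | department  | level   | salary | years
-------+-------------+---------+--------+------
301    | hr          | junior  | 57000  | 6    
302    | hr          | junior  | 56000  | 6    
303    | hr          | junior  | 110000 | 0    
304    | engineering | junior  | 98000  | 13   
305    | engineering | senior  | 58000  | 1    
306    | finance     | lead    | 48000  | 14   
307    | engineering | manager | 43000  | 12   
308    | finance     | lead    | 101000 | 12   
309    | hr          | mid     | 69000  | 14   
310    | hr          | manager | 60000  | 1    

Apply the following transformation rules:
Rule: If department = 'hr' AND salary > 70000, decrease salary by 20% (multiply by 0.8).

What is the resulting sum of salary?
678000.0

Step 1: Find records where department = 'hr' AND salary > 70000
Step 2: 1 records match, summing to 110000
Step 3: After multiplier: 110000 × 0.8 = 88000.0
Step 4: Unaffected records sum: 590000
Step 5: Final sum = 88000.0 + 590000 = 678000.0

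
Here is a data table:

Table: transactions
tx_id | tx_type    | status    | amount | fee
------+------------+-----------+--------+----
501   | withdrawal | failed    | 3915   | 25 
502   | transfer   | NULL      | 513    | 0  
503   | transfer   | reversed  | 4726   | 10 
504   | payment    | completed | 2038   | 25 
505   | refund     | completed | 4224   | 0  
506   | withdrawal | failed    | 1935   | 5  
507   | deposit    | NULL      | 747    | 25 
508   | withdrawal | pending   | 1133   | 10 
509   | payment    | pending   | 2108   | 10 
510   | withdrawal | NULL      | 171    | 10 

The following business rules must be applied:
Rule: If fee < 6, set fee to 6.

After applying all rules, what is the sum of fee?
133

Step 1: 3 records have fee < 6
Step 2: These records originally summed to 5
Step 3: After setting to minimum: 3 × 6 = 18
Step 4: Unaffected records sum: 115
Step 5: Final sum = 18 + 115 = 133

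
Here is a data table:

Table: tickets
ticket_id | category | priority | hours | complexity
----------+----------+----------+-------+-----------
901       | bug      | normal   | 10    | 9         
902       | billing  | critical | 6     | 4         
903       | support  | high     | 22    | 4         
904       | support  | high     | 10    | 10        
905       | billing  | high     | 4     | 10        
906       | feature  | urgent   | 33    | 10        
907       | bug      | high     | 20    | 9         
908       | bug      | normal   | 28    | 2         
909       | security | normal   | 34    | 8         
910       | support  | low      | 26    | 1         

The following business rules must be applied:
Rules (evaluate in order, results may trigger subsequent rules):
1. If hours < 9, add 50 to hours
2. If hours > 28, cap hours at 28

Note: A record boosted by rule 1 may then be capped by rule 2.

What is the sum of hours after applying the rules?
228

Step 1: Apply rule 1 to records with hours < 9
  - 2 records get bonus of 50
  - Of these, 2 records then exceed 28 and get capped
Step 2: Apply rule 2 to records with hours > 28
  - 2 records (original) are capped
Step 3: Calculate final sum = 228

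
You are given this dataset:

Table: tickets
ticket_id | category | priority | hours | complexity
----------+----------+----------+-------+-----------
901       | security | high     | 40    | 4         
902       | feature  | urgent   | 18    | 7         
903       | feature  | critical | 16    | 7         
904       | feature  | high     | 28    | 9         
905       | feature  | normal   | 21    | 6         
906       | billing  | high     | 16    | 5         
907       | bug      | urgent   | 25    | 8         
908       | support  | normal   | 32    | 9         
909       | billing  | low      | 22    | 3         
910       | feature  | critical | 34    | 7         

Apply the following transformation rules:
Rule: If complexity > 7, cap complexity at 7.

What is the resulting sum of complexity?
60

Step 1: 3 records have complexity > 7
Step 2: These records originally summed to 26
Step 3: After capping: 3 × 7 = 21
Step 4: Unaffected records sum: 39
Step 5: Final sum = 21 + 39 = 60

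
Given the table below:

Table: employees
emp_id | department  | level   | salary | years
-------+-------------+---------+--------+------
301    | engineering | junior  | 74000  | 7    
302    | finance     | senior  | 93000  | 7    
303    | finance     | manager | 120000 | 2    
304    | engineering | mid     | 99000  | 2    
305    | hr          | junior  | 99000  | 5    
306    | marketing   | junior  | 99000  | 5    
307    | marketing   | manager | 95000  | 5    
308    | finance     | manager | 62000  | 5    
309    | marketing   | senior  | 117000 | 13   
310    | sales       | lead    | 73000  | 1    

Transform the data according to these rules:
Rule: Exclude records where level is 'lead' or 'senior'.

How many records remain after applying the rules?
7

Step 1: Count records to exclude
  - 1 (lead) + 2 (senior) = 3 records
Step 2: Total records: 10
Step 3: Remaining = 10 - 3 = 7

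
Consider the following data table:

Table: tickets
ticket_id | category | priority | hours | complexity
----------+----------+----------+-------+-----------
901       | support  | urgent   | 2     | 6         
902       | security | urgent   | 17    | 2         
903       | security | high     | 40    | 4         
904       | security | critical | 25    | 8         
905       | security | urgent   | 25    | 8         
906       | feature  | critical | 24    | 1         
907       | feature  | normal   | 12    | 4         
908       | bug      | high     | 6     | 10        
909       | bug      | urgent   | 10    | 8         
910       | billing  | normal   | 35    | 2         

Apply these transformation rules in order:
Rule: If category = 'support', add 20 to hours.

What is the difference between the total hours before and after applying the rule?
20

Step 1: Original sum of hours = 196
Step 2: 1 records have category = 'support'
Step 3: Each affected record changes by 20
Step 4: Total change = 1 × 20 = 20
Step 5: New sum = 196 + 20 = 216
Step 6: Difference = |216 - 196| = 20
        (Sum increased by 20)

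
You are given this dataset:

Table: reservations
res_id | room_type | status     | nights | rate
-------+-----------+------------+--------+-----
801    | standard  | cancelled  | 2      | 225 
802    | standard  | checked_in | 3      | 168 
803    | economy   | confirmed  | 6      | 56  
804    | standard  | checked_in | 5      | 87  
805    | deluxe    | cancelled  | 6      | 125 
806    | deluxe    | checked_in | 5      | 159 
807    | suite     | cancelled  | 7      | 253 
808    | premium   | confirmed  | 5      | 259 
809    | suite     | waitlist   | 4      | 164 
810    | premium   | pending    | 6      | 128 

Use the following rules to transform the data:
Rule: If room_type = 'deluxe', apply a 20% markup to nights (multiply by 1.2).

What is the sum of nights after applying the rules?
51.2

Step 1: Records with room_type = 'deluxe' have total nights = 11
Step 2: Apply multiplier: 11 × 1.2 = 13.2
Step 3: Other records total: 38
Step 4: Final sum = 13.2 + 38 = 51.2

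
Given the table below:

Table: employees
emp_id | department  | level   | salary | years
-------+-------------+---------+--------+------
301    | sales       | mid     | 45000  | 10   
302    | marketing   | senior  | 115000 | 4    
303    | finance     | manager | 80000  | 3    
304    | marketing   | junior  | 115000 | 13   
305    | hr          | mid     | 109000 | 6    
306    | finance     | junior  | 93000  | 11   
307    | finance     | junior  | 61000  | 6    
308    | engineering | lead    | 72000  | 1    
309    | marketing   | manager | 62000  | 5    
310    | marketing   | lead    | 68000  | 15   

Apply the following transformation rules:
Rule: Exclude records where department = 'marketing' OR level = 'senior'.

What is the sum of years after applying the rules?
37

Step 1: Find records where department = 'marketing' OR level = 'senior'
Step 2: 4 records match, summing to 37
Step 3: Original sum: 74
Step 4: Remaining sum = 74 - 37 = 37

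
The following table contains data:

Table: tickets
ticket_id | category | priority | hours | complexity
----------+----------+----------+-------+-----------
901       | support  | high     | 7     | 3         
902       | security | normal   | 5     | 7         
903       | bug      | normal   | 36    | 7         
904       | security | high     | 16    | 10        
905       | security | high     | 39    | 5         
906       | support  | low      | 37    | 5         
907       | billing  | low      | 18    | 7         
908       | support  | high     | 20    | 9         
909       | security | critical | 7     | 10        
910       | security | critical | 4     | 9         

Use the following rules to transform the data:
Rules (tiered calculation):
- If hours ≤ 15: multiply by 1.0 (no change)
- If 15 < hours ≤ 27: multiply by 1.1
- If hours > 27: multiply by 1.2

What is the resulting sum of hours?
216.8

Step 1: Tier 1 (hours ≤ 15): 4 records, sum = 23 × 1.0 = 23.0
Step 2: Tier 2 (15 < hours ≤ 27): 3 records, sum = 54 × 1.1 = 59.4
Step 3: Tier 3 (hours > 27): 3 records, sum = 112 × 1.2 = 134.4
Step 4: Final sum = 23.0 + 59.4 + 134.4 = 216.8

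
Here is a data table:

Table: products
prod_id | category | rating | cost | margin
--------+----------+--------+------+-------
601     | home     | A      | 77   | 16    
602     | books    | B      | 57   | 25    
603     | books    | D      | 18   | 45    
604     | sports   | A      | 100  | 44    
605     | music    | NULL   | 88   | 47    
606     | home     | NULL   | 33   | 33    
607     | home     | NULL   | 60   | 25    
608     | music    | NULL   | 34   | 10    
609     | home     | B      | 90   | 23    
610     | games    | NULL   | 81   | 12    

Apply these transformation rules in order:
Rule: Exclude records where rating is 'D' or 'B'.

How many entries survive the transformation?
7

Step 1: Count records to exclude
  - 1 (D) + 2 (B) = 3 records
Step 2: Total records: 10
Step 3: Remaining = 10 - 3 = 7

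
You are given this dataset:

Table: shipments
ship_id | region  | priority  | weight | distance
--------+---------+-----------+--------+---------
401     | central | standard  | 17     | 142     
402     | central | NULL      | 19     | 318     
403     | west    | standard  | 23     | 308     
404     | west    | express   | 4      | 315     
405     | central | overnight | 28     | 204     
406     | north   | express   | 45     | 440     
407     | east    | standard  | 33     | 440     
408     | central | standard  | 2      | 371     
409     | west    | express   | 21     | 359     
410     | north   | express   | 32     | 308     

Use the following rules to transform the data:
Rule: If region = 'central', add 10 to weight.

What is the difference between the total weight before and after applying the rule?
40

Step 1: Original sum of weight = 224
Step 2: 4 records have region = 'central'
Step 3: Each affected record changes by 10
Step 4: Total change = 4 × 10 = 40
Step 5: New sum = 224 + 40 = 264
Step 6: Difference = |264 - 224| = 40
        (Sum increased by 40)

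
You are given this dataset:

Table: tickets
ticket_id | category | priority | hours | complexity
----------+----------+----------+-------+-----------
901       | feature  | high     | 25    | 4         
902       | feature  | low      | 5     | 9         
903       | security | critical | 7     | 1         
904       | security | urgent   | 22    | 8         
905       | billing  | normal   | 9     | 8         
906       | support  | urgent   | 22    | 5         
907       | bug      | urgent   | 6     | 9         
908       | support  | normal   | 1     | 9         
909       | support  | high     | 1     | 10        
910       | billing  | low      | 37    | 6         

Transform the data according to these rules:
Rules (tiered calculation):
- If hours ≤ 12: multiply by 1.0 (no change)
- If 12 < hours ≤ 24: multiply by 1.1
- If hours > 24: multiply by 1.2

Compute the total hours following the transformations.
151.8

Step 1: Tier 1 (hours ≤ 12): 6 records, sum = 29 × 1.0 = 29.0
Step 2: Tier 2 (12 < hours ≤ 24): 2 records, sum = 44 × 1.1 = 48.4
Step 3: Tier 3 (hours > 24): 2 records, sum = 62 × 1.2 = 74.4
Step 4: Final sum = 29.0 + 48.4 + 74.4 = 151.8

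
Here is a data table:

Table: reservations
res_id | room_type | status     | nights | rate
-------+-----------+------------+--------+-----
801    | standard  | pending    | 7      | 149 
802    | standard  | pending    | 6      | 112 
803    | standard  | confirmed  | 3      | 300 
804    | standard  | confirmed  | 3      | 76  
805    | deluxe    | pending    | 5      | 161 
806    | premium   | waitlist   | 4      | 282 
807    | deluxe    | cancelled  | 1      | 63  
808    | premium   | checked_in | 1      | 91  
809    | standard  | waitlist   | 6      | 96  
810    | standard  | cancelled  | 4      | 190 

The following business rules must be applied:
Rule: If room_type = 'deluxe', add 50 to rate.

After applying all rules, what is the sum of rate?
1620

Step 1: Count records where room_type = 'deluxe': 2
Step 2: Total bonus added: 2 × 50 = 100
Step 3: Original sum of rate: 1520
Step 4: Final sum = 1520 + 100 = 1620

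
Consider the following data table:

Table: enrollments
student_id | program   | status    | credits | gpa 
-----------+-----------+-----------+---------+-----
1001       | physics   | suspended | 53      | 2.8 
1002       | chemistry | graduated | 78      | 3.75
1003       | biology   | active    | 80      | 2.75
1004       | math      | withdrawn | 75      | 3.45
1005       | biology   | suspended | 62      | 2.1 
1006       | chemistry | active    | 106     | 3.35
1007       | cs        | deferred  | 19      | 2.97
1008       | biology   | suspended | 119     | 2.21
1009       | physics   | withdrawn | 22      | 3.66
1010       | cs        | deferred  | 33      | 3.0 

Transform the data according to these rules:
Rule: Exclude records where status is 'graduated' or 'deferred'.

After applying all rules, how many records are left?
7

Step 1: Count records to exclude
  - 1 (graduated) + 2 (deferred) = 3 records
Step 2: Total records: 10
Step 3: Remaining = 10 - 3 = 7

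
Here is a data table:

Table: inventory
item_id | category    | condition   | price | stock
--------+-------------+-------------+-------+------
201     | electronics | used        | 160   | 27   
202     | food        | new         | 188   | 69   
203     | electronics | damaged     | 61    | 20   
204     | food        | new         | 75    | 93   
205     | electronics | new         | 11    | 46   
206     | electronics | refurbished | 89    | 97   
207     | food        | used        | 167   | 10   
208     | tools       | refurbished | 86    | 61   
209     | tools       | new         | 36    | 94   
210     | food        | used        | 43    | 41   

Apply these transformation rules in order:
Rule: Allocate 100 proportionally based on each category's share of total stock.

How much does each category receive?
electronics: 34.05, food: 38.17, tools: 27.78

Step 1: Calculate total stock = 558
Step 2: Calculate each category's proportion:
  electronics: 190/558 = 34.05% → 34.05
  food: 213/558 = 38.17% → 38.17
  tools: 155/558 = 27.78% → 27.78
Step 3: Verify: sum of allocations ≈ 100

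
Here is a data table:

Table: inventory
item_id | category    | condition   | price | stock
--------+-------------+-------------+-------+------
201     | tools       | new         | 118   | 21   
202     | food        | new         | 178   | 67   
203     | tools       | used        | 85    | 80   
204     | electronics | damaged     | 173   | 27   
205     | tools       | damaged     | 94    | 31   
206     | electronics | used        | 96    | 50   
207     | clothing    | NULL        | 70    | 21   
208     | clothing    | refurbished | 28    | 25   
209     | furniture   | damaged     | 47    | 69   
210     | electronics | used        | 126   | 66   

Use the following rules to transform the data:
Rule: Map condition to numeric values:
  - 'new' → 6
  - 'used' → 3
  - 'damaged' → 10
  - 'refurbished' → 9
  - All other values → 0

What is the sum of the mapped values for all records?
60

Step 1: Apply mapping to each record
Step 2: Count by status:
  'new': 2 records × 6 = 12
  'used': 3 records × 3 = 9
  'damaged': 3 records × 10 = 30
  'refurbished': 1 records × 9 = 9
Step 3: Sum all mapped values = 60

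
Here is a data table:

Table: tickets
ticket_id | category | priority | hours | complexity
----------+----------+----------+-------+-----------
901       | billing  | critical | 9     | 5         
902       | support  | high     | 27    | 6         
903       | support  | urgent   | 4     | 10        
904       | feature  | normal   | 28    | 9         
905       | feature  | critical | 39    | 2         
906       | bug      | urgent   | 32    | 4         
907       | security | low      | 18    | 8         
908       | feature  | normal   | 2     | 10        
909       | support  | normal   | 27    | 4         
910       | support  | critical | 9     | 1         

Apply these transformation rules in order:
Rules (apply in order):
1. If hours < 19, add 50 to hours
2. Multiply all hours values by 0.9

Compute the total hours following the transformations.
400.5

Step 1: Apply Rule 1 - Add 50 to records with hours < 19
  - 5 records affected: 42 + (5 × 50) = 292
  - Unaffected records: 153
  - Sum after Rule 1: 445
Step 2: Apply Rule 2 - Multiply all by 0.9
  - 445 × 0.9 = 400.5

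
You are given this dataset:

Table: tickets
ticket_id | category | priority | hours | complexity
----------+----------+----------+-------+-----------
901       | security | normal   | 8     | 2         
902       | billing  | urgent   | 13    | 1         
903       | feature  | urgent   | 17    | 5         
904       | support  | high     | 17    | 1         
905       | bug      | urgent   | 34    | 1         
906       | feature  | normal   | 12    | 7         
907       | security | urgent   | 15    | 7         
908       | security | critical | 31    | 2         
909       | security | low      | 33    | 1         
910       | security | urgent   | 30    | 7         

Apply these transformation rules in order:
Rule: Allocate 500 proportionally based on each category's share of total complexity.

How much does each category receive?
billing: 14.71, bug: 14.71, feature: 176.47, security: 279.41, support: 14.71

Step 1: Calculate total complexity = 34
Step 2: Calculate each category's proportion:
  billing: 1/34 = 2.94% → 14.71
  bug: 1/34 = 2.94% → 14.71
  feature: 12/34 = 35.29% → 176.47
  security: 19/34 = 55.88% → 279.41
  support: 1/34 = 2.94% → 14.71
Step 3: Verify: sum of allocations ≈ 500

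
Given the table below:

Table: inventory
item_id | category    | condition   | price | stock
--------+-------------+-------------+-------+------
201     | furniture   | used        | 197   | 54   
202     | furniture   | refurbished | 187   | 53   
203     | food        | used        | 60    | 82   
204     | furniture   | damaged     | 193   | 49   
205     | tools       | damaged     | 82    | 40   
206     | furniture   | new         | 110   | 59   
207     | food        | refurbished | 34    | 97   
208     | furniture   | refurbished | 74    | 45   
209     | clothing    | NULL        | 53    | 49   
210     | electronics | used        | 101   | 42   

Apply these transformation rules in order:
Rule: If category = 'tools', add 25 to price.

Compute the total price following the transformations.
1116

Step 1: Count records where category = 'tools': 1
Step 2: Total bonus added: 1 × 25 = 25
Step 3: Original sum of price: 1091
Step 4: Final sum = 1091 + 25 = 1116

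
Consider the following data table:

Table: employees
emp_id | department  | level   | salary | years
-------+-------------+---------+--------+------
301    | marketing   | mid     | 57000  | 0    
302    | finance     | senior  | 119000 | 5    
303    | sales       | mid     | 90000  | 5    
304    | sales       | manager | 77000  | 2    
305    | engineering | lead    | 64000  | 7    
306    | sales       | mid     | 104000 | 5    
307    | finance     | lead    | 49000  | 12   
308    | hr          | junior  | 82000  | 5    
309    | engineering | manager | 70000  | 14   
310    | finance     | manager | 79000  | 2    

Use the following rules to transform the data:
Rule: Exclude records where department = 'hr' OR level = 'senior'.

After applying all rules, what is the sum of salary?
590000

Step 1: Find records where department = 'hr' OR level = 'senior'
Step 2: 2 records match, summing to 201000
Step 3: Original sum: 791000
Step 4: Remaining sum = 791000 - 201000 = 590000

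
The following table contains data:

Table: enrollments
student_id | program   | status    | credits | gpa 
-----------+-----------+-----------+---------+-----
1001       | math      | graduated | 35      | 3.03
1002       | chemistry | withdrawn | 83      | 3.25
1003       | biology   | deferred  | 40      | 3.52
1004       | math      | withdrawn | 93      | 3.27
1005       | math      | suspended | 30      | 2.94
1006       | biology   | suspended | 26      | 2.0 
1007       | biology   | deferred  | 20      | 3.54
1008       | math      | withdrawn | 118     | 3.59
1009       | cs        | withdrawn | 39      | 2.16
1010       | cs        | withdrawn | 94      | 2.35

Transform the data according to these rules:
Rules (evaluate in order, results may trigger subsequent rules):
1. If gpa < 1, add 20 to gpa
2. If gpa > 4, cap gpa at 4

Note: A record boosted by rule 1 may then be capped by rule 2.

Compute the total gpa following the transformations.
29.65

Step 1: Apply rule 1 to records with gpa < 1
  - 0 records get bonus of 20
  - Of these, 0 records then exceed 4 and get capped
Step 2: Apply rule 2 to records with gpa > 4
  - 0 records (original) are capped
Step 3: Calculate final sum = 29.65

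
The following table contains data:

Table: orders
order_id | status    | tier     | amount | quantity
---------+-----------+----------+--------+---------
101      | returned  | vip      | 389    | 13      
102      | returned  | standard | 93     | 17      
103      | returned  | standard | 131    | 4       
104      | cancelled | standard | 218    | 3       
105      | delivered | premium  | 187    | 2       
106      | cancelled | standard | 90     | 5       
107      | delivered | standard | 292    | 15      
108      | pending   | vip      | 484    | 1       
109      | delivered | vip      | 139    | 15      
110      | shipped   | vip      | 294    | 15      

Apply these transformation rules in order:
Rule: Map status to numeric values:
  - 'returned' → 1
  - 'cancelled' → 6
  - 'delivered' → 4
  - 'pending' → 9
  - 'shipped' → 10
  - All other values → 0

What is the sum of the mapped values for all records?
46

Step 1: Apply mapping to each record
Step 2: Count by status:
  'returned': 3 records × 1 = 3
  'cancelled': 2 records × 6 = 12
  'delivered': 3 records × 4 = 12
  'pending': 1 records × 9 = 9
  'shipped': 1 records × 10 = 10
Step 3: Sum all mapped values = 46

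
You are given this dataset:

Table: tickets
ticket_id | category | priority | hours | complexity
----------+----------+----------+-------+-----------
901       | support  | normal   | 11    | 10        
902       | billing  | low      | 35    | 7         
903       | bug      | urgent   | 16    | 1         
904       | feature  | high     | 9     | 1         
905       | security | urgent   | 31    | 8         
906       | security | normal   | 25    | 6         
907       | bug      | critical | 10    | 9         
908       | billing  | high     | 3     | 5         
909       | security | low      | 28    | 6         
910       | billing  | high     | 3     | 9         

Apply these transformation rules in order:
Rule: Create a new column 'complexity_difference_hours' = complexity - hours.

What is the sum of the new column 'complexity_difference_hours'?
-109

Step 1: For each record, compute complexity - hours
Example calculations:
  10 - 11 = -1
  7 - 35 = -28
  1 - 16 = -15
  ...
Step 2: Sum all derived values
Step 3: Total = -109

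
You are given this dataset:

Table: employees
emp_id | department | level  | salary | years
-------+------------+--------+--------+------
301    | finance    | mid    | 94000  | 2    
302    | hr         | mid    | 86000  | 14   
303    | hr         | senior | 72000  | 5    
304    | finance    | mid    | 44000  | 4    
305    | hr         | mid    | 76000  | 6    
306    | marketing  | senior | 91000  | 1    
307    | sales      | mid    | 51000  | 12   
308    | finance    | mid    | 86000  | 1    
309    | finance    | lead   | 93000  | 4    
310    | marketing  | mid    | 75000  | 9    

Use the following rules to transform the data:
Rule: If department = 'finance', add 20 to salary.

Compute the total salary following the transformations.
768080

Step 1: Count records where department = 'finance': 4
Step 2: Total bonus added: 4 × 20 = 80
Step 3: Original sum of salary: 768000
Step 4: Final sum = 768000 + 80 = 768080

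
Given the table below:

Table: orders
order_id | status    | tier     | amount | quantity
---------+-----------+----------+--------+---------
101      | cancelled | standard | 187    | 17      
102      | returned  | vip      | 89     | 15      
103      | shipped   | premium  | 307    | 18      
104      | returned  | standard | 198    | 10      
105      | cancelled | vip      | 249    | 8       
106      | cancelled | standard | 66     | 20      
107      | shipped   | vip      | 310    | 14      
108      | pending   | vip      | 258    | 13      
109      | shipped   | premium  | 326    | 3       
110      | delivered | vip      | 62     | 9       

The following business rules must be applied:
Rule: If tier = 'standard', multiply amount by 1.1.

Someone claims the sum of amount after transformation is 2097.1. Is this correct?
Yes, the result is correct.

Step 1: Calculate the correct sum after transformation
Step 2: Apply multiplier 1.1 to records where tier = 'standard'
Step 3: Correct result = 2097.1
Step 4: Claimed result = 2097.1
Step 5: 2097.1 = 2097.1 ✓
Conclusion: The claimed result is correct.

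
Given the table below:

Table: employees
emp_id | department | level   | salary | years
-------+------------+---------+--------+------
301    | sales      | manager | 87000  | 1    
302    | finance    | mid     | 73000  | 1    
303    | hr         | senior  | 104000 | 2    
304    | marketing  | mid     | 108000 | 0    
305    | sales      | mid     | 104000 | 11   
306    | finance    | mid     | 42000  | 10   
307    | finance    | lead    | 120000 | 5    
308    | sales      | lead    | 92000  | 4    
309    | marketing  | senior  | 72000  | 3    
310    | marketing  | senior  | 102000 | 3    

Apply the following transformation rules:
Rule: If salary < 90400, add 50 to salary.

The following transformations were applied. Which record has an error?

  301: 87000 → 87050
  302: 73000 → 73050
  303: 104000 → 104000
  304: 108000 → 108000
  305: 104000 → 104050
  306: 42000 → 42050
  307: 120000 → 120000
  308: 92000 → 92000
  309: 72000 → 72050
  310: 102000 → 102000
Record 305 has an error. The correct transformed value should be 104000, not 104050.

Step 1: Check each record against the rule
Step 2: Record 305 has salary = 104000
Step 3: Since 104000 >= 90400, the bonus should not have been applied
Step 4: Correct value = 104000, but claimed value = 104050
Conclusion: Record 305 has the error.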